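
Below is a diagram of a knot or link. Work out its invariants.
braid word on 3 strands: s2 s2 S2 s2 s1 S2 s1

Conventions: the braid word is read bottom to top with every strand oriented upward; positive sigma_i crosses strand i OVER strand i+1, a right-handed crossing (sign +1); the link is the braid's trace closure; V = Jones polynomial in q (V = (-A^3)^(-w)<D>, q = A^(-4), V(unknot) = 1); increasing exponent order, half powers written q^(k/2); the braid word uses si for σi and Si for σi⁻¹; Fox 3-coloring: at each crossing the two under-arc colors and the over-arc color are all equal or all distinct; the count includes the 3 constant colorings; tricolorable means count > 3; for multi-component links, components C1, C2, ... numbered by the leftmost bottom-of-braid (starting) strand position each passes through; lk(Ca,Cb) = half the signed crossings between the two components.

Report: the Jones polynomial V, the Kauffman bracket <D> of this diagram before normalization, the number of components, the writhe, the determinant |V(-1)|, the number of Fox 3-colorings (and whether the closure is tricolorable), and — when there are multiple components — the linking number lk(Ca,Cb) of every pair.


Jones polynomial: V(q) = -q^(1/2) + q^(3/2) - q^(5/2) - q^(9/2)
<D> = A^-9 + A^-1 - A^3 + A^7; writhe +3
components 2, writhe +3 (7 crossings)
linking number lk(C1,C2) = +2
3-colorings: 3 of 3^7, det 4 — not tricolorable
note: span 4 respects span(V) <= c + mu - 1 = 8 for this 2-component diagram


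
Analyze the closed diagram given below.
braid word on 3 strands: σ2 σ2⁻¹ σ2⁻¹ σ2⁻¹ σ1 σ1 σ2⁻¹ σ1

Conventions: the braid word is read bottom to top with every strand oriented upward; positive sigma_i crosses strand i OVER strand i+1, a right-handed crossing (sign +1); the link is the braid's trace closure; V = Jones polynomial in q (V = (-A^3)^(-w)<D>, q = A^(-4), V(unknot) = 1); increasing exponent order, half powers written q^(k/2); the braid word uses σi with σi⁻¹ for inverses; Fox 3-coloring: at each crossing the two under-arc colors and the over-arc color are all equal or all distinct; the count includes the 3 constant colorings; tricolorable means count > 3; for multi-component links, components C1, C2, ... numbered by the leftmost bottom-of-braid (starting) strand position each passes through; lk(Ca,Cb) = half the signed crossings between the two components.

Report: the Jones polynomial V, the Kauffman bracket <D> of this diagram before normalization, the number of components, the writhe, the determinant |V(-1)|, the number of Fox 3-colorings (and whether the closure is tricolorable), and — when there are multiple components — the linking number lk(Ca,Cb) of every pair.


V = -q^-3 + 2q^-2 - 2q^-1 + 3 - 2q + 2q^2 - q^3
<D> = -A^-12 + 2A^-8 - 2A^-4 + 3 - 2A^4 + 2A^8 - A^12 (w = 0)
1 component over 8 crossings, w = 0
3 Fox colorings among 3^8, |V(-1)| = 13: not tricolorable
why: V spans 6 powers of q: at least 6 crossings in any diagram


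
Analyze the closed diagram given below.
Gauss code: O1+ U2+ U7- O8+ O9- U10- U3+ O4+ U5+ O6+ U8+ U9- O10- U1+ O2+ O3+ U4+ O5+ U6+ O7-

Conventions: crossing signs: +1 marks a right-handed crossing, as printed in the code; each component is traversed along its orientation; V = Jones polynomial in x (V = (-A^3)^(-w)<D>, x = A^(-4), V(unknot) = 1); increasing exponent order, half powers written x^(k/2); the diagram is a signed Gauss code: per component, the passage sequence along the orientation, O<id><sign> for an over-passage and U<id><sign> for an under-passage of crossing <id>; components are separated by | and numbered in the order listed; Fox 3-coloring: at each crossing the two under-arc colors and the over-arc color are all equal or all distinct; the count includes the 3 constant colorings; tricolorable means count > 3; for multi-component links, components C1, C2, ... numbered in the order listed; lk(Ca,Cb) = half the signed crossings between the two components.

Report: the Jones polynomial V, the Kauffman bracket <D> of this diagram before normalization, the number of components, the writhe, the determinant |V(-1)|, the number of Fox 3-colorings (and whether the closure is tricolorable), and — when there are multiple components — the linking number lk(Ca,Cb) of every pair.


V(x) = x^2 + x^4 - x^5 + x^6 - x^7
bracket: -A^-16 + A^-12 - A^-8 + A^-4 + A^4, w = +4
1 component, writhe +4, over 10 crossings
det 5, colorings 3 of 3^10 — not tricolorable
observation: det 5 = |V(-1)|; not divisible by 3, so not tricolorable


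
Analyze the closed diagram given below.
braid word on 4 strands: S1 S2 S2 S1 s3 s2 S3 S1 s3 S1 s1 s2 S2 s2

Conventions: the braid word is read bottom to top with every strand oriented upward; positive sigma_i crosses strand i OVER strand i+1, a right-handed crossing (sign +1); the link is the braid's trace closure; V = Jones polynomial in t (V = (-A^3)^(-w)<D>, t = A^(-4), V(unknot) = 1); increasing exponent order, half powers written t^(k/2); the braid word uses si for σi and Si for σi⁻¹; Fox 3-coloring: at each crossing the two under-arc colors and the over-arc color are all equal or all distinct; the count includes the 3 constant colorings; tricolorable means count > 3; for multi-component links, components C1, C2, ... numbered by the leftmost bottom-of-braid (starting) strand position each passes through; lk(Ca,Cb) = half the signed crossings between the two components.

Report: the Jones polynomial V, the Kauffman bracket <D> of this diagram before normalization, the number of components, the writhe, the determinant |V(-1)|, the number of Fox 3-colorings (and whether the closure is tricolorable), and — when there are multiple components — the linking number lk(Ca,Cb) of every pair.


Jones polynomial: V(t) = t^(-11/2) - t^(-9/2) + t^(-7/2) - 2t^(-5/2) + t^(-3/2) - 2t^(-1/2)
<D> = -2A^-4 + 1 - 2A^4 + A^8 - A^12 + A^16; writhe -2
components 2, writhe -2 (14 crossings)
linking number lk(C1,C2) = 0
3-colorings: 3 of 3^14, det 8 — not tricolorable
note: every pair of the 2 components has lk = 0


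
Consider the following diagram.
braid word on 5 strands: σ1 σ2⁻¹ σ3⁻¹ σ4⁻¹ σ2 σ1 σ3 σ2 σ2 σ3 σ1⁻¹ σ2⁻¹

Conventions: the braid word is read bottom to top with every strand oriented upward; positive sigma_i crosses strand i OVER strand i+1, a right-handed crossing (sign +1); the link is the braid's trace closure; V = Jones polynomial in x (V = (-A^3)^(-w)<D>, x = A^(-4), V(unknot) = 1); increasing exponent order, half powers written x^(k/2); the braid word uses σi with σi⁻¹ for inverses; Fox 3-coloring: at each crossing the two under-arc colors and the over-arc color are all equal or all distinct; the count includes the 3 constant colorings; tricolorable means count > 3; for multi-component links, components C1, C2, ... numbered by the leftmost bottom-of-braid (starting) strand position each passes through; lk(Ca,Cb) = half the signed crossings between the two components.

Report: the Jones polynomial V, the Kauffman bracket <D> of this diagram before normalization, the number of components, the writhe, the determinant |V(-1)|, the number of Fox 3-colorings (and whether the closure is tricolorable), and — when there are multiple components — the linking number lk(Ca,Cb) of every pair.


V(x) = x^-1 - 1 + 2x - 2x^2 + 2x^3 - 2x^4 + x^5
bracket: A^-14 - 2A^-10 + 2A^-6 - 2A^-2 + 2A^2 - A^6 + A^10, w = +2
1 component, writhe +2, over 12 crossings
det 11, colorings 3 of 3^12 — not tricolorable
observation: w = +2 shifts under R1 moves; the (-A^3)^(-2) factor cancels that in V


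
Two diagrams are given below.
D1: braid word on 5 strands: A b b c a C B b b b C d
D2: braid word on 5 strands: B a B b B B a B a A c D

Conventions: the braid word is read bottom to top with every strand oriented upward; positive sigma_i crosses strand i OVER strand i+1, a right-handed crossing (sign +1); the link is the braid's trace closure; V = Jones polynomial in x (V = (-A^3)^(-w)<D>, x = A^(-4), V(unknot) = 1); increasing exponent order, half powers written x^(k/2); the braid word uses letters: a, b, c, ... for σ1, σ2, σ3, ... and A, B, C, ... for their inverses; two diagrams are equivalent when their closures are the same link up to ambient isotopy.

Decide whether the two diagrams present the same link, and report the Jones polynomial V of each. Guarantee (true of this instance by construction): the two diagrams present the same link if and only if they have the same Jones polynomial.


equivalent: no
V(D1) = x + 2x^3 + x^5  (w +4, c 12, <D> = A^-8 + 2 + A^8)
V(D2) = x^-5 - 2x^-4 + 3x^-3 - x^-2 + 3x^-1 - 1 + x  (w -2, c 12, <D> = A^-10 - A^-6 + 3A^-2 - A^2 + 3A^6 - 2A^10 + A^14)
why: 2 values of V(x) split the 2 diagrams


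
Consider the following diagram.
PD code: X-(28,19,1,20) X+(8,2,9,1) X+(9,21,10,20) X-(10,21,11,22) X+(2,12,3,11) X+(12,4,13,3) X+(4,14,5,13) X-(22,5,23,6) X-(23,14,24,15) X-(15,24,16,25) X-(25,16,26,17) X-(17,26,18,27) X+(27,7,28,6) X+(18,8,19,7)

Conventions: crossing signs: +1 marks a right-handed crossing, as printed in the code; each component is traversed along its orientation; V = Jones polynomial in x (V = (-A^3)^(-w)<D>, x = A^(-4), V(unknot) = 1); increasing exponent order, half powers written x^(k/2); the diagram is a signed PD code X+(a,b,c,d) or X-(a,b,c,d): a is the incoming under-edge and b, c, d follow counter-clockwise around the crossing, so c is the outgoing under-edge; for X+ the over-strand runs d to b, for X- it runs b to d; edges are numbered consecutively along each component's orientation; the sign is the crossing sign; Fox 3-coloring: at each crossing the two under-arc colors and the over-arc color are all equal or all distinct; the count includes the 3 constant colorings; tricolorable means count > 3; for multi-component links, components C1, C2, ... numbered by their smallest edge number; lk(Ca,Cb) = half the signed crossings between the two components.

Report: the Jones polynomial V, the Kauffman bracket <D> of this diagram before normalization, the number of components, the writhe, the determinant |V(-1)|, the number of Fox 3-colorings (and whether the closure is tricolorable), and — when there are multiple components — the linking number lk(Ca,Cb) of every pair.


V = -x^-5 + x^-4 - 2x^-3 + 3x^-2 - 3x^-1 + 5 - 3x + 3x^2 - 2x^3 + x^4 - x^5
<D> = -A^-20 + A^-16 - 2A^-12 + 3A^-8 - 3A^-4 + 5 - 3A^4 + 3A^8 - 2A^12 + A^16 - A^20 (w = 0)
1 component over 14 crossings, w = 0
3 Fox colorings among 3^14, |V(-1)| = 25: not tricolorable
why: w = 0 shifts under R1 moves; the (-A^3)^(0) factor cancels that in V


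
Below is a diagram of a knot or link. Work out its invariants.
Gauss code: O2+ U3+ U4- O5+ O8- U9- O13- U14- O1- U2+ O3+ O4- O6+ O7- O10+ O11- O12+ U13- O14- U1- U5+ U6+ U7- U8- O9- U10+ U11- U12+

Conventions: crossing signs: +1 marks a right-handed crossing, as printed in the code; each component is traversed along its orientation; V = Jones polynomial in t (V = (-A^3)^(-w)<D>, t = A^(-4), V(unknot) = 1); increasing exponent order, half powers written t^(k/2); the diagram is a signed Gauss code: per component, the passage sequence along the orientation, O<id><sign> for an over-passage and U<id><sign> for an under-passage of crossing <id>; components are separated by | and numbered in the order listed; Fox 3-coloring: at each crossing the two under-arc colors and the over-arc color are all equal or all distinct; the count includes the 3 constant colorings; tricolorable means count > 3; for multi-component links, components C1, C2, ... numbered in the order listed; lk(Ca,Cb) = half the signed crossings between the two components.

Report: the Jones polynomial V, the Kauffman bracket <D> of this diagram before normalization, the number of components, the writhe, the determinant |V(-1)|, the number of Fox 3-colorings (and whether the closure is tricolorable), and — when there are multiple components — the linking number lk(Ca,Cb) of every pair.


Jones polynomial: V(t) = t^-5 - 2t^-4 + 2t^-3 - 2t^-2 + 2t^-1 - 1 + t
<D> = A^-10 - A^-6 + 2A^-2 - 2A^2 + 2A^6 - 2A^10 + A^14; writhe -2
components 1, writhe -2 (14 crossings)
3-colorings: 3 of 3^14, det 11 — not tricolorable
note: det 11 = |V(-1)|; not divisible by 3, so not tricolorable


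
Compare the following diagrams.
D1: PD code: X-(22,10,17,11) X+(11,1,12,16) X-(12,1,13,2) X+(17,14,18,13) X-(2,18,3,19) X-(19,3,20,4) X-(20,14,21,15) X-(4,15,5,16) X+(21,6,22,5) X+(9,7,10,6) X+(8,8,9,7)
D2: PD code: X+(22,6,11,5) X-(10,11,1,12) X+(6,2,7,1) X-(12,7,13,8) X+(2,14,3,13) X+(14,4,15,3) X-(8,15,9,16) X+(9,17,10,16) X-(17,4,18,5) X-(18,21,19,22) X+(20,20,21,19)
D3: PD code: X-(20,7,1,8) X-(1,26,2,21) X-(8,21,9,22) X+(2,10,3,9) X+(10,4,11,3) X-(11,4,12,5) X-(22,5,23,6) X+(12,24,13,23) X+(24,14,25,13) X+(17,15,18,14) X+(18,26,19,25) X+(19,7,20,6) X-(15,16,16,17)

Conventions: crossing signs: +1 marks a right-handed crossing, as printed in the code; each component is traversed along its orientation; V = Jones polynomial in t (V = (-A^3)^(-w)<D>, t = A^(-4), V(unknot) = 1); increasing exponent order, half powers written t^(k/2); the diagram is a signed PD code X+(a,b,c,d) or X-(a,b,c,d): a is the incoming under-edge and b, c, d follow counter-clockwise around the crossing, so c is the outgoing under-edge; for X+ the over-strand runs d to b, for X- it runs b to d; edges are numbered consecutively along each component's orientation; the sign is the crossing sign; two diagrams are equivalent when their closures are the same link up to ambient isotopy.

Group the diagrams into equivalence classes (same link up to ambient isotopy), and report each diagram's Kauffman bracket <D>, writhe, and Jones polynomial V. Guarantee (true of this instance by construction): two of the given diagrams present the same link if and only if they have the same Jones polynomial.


classes: {D1} | {D2, D3}
V(D1) = -t^(-5/2) - t^(-1/2)  [11 crossings, <D> = A^-1 + A^7, w = -1]
V(D2) = -t^(-3/2) + t^(-1/2) - 2t^(1/2) + t^(3/2) - 2t^(5/2) + t^(7/2)  (w +1, c 11, <D> = -A^-11 + 2A^-7 - A^-3 + 2A - A^5 + A^9)
D3 (bracket -A^-11 + 2A^-7 - A^-3 + 2A - A^5 + A^9; 13 crossings at w = +1): V = -t^(-3/2) + t^(-1/2) - 2t^(1/2) + t^(3/2) - 2t^(5/2) + t^(7/2)
note: 2 values of V(t) split the 3 diagrams


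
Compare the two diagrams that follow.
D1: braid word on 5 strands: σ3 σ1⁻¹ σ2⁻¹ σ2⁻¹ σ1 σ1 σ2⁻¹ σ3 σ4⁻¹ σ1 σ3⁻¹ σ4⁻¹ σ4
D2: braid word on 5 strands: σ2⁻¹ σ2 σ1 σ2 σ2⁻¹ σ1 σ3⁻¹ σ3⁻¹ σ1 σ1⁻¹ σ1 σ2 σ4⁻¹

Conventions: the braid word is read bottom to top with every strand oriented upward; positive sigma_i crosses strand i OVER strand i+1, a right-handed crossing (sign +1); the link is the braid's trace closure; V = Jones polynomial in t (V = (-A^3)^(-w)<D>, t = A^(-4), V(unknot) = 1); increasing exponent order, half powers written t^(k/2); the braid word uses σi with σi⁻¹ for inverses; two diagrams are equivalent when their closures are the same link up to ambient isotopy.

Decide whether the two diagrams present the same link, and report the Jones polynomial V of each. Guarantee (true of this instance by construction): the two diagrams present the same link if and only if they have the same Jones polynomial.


equivalent: no
V(D1) = t^(-7/2) - t^(-5/2) + t^(-3/2) - 2t^(-1/2) - t^(3/2)  (w -1, c 13, <D> = A^-9 + 2A^-1 - A^3 + A^7 - A^11)
V(D2) = -t^(-3/2) - 2t^(1/2) + t^(3/2) - t^(5/2) + t^(7/2)  [13 crossings, <D> = -A^-11 + A^-7 - A^-3 + 2A + A^9, w = +1]
key observation: 2 classes among 2 diagrams; unequal V(t) rules out equality


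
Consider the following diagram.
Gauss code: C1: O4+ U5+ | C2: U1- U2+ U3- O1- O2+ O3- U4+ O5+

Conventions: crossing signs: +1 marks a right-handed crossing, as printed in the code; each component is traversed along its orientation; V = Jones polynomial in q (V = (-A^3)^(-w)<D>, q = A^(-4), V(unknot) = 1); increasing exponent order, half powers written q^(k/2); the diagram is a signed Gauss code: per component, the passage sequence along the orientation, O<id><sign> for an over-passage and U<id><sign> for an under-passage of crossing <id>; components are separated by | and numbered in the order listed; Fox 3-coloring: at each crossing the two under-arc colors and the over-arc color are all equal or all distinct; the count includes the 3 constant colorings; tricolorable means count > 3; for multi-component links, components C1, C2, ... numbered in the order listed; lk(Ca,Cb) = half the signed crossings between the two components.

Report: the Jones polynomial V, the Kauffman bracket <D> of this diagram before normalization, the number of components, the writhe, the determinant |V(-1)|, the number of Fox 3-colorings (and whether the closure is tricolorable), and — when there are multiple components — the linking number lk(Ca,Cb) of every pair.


V = -q^(1/2) - q^(5/2)
<D> = A^-7 + A (w = +1)
2 components over 5 crossings, w = +1
lk(C1,C2): +1
3 Fox colorings among 3^5, |V(-1)| = 2: not tricolorable
why: w = +1 shifts under R1 moves; the (-A^3)^(-1) factor cancels that in V


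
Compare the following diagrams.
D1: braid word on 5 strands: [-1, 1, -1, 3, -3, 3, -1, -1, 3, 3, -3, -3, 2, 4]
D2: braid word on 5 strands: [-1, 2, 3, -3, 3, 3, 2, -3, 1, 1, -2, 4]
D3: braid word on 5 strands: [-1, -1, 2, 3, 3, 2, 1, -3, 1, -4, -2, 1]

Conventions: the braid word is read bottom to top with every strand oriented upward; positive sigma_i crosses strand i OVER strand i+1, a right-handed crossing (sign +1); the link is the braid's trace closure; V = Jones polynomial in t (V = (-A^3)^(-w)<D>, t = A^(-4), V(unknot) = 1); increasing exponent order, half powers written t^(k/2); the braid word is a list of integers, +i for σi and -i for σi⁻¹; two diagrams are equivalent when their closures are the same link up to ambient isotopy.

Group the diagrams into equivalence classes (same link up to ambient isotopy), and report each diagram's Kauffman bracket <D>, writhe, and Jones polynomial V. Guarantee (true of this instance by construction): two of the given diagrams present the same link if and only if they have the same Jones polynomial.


grouping into links: {D1} | {D2, D3}
V(D1) = -t^-4 + t^-3 + t^-1  (w 0, c 14, <D> = A^4 + A^12 - A^16)
D2 (bracket -A^-12 + A^-8 - A^-4 + 2 - A^4 + A^8; 12 crossings at w = +4): V = t - t^2 + 2t^3 - t^4 + t^5 - t^6
V(D3) = t - t^2 + 2t^3 - t^4 + t^5 - t^6  [12 crossings, <D> = -A^-18 + A^-14 - A^-10 + 2A^-6 - A^-2 + A^2, w = +2]
why: 2 classes among 3 diagrams; unequal V(t) rules out equality


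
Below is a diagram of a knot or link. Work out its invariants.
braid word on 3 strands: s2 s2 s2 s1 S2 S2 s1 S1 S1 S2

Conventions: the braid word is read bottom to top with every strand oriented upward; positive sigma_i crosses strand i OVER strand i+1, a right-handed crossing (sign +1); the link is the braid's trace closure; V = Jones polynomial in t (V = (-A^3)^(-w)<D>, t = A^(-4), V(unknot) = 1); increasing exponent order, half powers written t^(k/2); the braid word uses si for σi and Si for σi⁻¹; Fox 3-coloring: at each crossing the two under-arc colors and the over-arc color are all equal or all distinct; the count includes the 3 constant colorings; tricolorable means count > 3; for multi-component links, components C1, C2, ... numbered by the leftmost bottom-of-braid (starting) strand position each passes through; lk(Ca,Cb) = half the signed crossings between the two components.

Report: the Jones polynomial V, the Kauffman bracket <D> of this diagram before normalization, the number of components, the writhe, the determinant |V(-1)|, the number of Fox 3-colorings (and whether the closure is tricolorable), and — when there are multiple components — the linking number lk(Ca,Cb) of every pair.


V(t) = t^-2 + 2 + t^2
bracket: A^-8 + 2 + A^8, w = 0
3 components, writhe 0, over 10 crossings
lk(C1,C2) = -1
linking number lk(C1,C3) = 0
lk(C2,C3): +1
det 4, colorings 3 of 3^10 — not tricolorable
observation: det 4 = |V(-1)|; not divisible by 3, so not tricolorable


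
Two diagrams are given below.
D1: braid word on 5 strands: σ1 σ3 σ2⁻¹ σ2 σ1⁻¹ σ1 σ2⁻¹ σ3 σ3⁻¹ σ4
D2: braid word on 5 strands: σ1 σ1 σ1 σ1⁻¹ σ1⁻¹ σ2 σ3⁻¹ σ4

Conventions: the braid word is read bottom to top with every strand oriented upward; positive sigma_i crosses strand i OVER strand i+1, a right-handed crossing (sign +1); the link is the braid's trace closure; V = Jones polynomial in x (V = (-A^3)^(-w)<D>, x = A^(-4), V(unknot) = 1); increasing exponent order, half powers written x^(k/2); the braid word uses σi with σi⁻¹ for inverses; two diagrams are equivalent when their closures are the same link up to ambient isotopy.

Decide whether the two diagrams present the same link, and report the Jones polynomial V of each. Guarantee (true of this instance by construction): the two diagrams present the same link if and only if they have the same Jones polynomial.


same link: yes
V(D1) = 1  [10 crossings, <D> = A^6, w = +2]
V(D2) = 1  (w +2, c 8, <D> = A^6)
note: from 10 to 8 crossings by R-moves: one link, two diagrams


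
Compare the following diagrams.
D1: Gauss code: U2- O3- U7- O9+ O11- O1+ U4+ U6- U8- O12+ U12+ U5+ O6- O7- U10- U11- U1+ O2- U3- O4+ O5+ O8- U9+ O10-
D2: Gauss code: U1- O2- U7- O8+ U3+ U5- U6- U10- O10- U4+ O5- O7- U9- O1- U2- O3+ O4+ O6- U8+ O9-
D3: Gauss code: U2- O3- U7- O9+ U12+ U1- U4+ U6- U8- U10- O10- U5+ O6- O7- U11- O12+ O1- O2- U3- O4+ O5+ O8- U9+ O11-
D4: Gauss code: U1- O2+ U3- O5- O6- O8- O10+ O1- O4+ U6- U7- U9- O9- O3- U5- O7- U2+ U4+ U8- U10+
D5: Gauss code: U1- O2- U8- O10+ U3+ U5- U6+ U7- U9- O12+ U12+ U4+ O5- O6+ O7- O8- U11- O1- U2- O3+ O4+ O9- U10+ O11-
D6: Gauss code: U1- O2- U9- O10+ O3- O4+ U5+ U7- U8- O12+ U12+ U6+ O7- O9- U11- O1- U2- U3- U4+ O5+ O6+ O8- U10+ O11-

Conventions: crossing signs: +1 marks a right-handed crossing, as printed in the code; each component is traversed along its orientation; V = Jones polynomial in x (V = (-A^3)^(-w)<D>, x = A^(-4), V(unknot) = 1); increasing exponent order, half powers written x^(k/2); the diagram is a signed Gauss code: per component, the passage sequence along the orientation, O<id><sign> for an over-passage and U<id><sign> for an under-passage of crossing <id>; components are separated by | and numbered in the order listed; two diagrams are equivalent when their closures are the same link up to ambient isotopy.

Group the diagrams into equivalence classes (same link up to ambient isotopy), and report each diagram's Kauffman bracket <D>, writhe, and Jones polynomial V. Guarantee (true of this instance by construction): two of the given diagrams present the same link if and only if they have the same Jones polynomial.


grouping into links: {D1, D2, D3, D5, D6} | {D4}
V(D1) = x^-5 - 2x^-4 + 2x^-3 - 2x^-2 + 2x^-1 - 1 + x  (w -2, c 12, <D> = A^-10 - A^-6 + 2A^-2 - 2A^2 + 2A^6 - 2A^10 + A^14)
D2 (bracket A^-16 - A^-12 + 2A^-8 - 2A^-4 + 2 - 2A^4 + A^8; 10 crossings at w = -4): V = x^-5 - 2x^-4 + 2x^-3 - 2x^-2 + 2x^-1 - 1 + x
V(D3) = x^-5 - 2x^-4 + 2x^-3 - 2x^-2 + 2x^-1 - 1 + x  [12 crossings, <D> = A^-16 - A^-12 + 2A^-8 - 2A^-4 + 2 - 2A^4 + A^8, w = -4]
V(D4) = -x^-4 + x^-3 + x^-1  (w -4, c 10, <D> = A^-8 + 1 - A^4)
V(D5) = x^-5 - 2x^-4 + 2x^-3 - 2x^-2 + 2x^-1 - 1 + x  (w -2, c 12, <D> = A^-10 - A^-6 + 2A^-2 - 2A^2 + 2A^6 - 2A^10 + A^14)
V(D6) = x^-5 - 2x^-4 + 2x^-3 - 2x^-2 + 2x^-1 - 1 + x  [12 crossings, <D> = A^-10 - A^-6 + 2A^-2 - 2A^2 + 2A^6 - 2A^10 + A^14, w = -2]
why: 2 classes among 6 diagrams; unequal V(x) rules out equality


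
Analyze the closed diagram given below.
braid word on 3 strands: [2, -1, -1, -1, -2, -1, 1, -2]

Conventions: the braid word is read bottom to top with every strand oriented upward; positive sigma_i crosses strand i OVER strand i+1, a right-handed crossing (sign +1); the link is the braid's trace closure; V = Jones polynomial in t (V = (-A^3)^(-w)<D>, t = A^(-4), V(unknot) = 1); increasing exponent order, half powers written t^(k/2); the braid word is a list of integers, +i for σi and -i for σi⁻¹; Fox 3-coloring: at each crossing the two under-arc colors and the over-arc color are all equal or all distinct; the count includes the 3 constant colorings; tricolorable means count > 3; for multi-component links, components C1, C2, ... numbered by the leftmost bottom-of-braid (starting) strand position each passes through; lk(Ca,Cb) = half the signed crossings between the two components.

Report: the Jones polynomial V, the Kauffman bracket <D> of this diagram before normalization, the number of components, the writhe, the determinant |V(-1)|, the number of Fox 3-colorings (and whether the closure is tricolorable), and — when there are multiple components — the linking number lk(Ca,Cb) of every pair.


V(t) = -t^-4 + t^-3 + t^-1
bracket: A^-8 + 1 - A^4, w = -4
1 component, writhe -4, over 8 crossings
det 3, colorings 9 of 3^8 — tricolorable
observation: free reduction leaves σ2 σ1⁻¹ σ1⁻¹ σ1⁻¹ σ2⁻¹ σ2⁻¹ of the original 8 letters


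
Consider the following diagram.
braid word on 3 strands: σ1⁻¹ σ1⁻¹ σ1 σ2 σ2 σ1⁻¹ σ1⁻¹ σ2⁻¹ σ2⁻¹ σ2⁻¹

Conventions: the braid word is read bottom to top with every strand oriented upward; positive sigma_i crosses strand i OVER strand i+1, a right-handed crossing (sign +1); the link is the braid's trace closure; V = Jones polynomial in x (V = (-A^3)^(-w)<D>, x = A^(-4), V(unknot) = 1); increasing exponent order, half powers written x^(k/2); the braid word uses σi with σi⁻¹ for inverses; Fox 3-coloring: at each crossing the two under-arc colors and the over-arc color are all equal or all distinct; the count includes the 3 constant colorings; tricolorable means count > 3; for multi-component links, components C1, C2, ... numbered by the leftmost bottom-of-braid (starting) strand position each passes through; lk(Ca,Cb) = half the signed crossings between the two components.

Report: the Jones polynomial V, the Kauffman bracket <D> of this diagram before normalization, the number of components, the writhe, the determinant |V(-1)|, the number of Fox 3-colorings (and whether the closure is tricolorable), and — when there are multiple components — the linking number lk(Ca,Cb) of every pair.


V = x^-7 - 2x^-6 + 2x^-5 - 3x^-4 + 3x^-3 - 2x^-2 + 2x^-1
<D> = 2A^-8 - 2A^-4 + 3 - 3A^4 + 2A^8 - 2A^12 + A^16 (w = -4)
1 component over 10 crossings, w = -4
9 Fox colorings among 3^10, |V(-1)| = 15: tricolorable
why: the word shrinks to σ1⁻¹ σ2 σ2 σ1⁻¹ σ1⁻¹ σ2⁻¹ σ2⁻¹ σ2⁻¹ after cancelling


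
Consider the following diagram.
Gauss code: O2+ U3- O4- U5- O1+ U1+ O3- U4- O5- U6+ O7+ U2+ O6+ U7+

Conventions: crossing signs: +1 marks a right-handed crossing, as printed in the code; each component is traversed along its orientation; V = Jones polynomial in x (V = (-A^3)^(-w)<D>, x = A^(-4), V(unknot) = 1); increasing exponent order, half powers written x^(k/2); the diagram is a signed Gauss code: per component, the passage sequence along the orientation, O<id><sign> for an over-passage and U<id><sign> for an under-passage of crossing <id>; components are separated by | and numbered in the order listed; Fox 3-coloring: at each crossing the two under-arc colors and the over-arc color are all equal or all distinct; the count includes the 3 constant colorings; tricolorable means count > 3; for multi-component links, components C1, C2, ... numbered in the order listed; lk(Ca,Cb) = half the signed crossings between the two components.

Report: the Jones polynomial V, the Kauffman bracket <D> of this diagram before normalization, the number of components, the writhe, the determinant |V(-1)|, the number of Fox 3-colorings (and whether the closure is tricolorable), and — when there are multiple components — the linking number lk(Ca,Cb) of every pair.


V(x) = -x^-3 + x^-2 - x^-1 + 3 - x + x^2 - x^3
bracket: A^-9 - A^-5 + A^-1 - 3A^3 + A^7 - A^11 + A^15, w = +1
1 component, writhe +1, over 7 crossings
det 9, colorings 27 of 3^7 — tricolorable
observation: palindromic: swapping x for 1/x fixes V


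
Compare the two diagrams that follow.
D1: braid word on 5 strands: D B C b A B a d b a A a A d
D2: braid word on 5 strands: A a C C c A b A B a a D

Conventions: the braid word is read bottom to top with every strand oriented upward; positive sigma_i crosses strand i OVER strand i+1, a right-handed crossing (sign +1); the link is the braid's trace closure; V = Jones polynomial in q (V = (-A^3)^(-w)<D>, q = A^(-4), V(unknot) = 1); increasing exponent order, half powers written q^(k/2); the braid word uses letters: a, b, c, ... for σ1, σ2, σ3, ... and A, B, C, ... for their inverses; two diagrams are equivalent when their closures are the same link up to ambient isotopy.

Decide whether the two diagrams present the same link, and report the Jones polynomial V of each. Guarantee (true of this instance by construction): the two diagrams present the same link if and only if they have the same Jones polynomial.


same link: yes
V(D1) = 1  [14 crossings, <D> = 1, w = 0]
V(D2) = 1  [12 crossings, <D> = A^-6, w = -2]
insight: all 2 diagrams share one V(q), hence one class


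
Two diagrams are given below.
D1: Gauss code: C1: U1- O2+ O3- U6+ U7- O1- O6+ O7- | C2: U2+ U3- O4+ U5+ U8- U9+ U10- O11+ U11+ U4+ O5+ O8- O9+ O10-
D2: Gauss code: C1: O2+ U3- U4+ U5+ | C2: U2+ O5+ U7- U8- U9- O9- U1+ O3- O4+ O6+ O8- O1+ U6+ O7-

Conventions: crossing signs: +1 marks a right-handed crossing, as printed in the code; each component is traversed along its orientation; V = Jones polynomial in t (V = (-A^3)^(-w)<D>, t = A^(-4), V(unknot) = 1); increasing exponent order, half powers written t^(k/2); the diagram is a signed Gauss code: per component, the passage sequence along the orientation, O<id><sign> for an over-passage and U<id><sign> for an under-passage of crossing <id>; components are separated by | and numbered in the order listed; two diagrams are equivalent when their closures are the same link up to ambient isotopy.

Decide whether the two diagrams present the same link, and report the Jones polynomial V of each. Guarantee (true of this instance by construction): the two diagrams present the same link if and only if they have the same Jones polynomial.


equivalent: no
V(D1) = -t^(-1/2) - t^(1/2)  (w +1, c 11, <D> = A + A^5)
D2 (bracket A^-7 + A; 9 crossings at w = +1): V = -t^(1/2) - t^(5/2)
why: 2 classes among 2 diagrams; unequal V(t) rules out equality


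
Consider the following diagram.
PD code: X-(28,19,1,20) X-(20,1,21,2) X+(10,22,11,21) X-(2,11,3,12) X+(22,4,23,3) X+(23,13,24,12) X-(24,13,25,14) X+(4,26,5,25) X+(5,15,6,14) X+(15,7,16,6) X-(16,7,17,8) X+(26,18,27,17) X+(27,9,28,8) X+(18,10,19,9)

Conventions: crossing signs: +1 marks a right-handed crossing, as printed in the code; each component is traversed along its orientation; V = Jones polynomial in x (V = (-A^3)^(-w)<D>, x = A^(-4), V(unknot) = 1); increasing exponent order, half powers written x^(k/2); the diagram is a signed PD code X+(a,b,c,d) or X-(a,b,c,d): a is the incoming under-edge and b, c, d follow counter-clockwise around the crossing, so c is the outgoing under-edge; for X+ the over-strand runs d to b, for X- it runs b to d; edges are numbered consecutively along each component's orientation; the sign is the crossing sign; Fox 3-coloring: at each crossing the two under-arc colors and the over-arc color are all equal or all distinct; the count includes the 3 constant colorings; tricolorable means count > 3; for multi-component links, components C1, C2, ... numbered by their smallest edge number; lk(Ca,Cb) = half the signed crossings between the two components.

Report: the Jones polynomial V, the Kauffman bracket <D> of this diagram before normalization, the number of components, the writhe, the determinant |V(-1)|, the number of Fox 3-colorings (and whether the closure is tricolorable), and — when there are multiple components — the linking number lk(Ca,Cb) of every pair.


V(x) = 2x - 2x^2 + 3x^3 - 3x^4 + 2x^5 - 2x^6 + x^7
bracket: A^-16 - 2A^-12 + 2A^-8 - 3A^-4 + 3 - 2A^4 + 2A^8, w = +4
1 component, writhe +4, over 14 crossings
det 15, colorings 9 of 3^14 — tricolorable
observation: |V(-1)| = 15: so tricolorable, since 3 divides 15


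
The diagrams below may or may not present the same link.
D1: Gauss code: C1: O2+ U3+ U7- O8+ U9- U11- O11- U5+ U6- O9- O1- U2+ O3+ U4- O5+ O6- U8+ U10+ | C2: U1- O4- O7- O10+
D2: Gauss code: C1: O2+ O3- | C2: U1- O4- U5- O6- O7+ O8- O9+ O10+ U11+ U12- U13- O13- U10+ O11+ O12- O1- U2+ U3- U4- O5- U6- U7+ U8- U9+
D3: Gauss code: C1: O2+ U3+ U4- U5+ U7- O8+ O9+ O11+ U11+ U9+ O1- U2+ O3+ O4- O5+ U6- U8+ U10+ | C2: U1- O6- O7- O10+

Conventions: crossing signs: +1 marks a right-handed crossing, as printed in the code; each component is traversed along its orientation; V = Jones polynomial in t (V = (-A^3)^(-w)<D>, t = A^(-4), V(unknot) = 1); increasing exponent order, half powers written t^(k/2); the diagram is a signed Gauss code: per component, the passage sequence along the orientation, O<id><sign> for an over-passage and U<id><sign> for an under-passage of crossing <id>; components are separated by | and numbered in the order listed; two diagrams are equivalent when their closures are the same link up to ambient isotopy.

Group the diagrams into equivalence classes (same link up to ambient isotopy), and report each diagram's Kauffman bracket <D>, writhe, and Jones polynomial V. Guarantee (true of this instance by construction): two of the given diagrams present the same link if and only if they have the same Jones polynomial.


classes: {D1, D3} | {D2}
V(D1) = -t^(-3/2) - 2t^(1/2) + t^(3/2) - t^(5/2) + t^(7/2)  [11 crossings, <D> = -A^-17 + A^-13 - A^-9 + 2A^-5 + A^3, w = -1]
D2 (bracket A^-7 + A^-3 + A - A^9; 13 crossings at w = -3): V = t^(-9/2) - t^(-5/2) - t^(-3/2) - t^(-1/2)
V(D3) = -t^(-3/2) - 2t^(1/2) + t^(3/2) - t^(5/2) + t^(7/2)  (w +3, c 11, <D> = -A^-5 + A^-1 - A^3 + 2A^7 + A^15)
insight: 2 classes among 3 diagrams; unequal V(t) rules out equality


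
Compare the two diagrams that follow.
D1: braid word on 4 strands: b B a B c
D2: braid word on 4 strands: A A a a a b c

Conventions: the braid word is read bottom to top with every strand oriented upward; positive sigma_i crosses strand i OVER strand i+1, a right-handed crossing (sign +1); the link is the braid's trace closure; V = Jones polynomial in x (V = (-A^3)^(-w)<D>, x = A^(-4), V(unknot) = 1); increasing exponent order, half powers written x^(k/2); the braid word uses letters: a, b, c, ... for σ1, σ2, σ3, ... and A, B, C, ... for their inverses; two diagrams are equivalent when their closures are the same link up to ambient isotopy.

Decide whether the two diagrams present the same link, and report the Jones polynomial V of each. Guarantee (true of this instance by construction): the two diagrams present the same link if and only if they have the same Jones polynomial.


equivalent: yes
V(D1) = 1  (w +1, c 5, <D> = -A^3)
V(D2) = 1  [7 crossings, <D> = -A^9, w = +3]
key observation: all 2 diagrams share one V(x), hence one class


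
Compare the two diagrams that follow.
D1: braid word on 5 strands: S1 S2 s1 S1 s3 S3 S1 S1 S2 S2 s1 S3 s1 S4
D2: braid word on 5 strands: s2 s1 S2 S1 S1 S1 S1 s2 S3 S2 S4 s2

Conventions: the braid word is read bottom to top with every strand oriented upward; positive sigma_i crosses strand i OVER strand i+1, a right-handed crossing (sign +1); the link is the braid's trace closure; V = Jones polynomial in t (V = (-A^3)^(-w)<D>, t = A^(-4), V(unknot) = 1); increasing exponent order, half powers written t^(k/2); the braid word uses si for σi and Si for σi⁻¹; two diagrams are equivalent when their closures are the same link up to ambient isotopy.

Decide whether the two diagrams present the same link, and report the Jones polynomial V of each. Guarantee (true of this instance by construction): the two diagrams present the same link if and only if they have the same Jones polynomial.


same link: no
V(D1) = -t^-6 + t^-5 - t^-4 + 2t^-3 - t^-2 + t^-1  [14 crossings, <D> = A^-14 - A^-10 + 2A^-6 - A^-2 + A^2 - A^6, w = -6]
D2 (bracket A^-16 - A^-12 + 2A^-8 - 2A^-4 + 2 - 2A^4 + A^8; 12 crossings at w = -4): V = t^-5 - 2t^-4 + 2t^-3 - 2t^-2 + 2t^-1 - 1 + t
note: 2 values of V(t) split the 2 diagrams


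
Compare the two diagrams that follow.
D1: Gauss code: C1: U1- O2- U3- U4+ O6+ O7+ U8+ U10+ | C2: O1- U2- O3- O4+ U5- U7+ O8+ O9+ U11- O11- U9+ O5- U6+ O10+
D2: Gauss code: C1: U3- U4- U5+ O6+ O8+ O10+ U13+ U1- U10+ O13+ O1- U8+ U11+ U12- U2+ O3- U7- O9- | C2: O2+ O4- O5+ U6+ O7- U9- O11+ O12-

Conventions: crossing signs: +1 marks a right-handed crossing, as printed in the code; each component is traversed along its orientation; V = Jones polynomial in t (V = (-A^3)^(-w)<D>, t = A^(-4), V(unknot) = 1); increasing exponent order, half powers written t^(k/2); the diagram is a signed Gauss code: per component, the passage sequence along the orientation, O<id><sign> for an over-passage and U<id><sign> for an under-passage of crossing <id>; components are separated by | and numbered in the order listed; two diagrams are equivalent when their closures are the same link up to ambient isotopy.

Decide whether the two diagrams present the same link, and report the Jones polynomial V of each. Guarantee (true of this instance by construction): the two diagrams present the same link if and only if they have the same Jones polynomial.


same link: no
V(D1) = -t^(1/2) - t^(5/2)  [11 crossings, <D> = A^-7 + A, w = +1]
V(D2) = t^(-7/2) - 2t^(-5/2) + t^(-3/2) - 2t^(-1/2) + t^(1/2) - t^(3/2)  [13 crossings, <D> = A^-3 - A + 2A^5 - A^9 + 2A^13 - A^17, w = +1]
insight: 2 classes among 2 diagrams; unequal V(t) rules out equality


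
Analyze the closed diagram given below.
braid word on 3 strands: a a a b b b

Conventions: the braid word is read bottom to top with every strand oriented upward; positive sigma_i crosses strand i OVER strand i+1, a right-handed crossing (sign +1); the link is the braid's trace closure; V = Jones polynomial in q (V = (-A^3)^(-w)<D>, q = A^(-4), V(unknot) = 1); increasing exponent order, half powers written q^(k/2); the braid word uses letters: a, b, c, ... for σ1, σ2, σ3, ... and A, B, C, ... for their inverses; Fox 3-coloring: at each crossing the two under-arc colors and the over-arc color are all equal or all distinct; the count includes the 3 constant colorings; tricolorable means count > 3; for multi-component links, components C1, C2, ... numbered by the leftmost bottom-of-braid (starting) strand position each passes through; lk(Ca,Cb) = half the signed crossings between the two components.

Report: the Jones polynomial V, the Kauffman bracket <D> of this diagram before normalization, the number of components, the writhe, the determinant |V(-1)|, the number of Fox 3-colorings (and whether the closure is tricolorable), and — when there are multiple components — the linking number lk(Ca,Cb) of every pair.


Jones polynomial: V(q) = q^2 + 2q^4 - 2q^5 + q^6 - 2q^7 + q^8
<D> = A^-14 - 2A^-10 + A^-6 - 2A^-2 + 2A^2 + A^10; writhe +6
components 1, writhe +6 (6 crossings)
3-colorings: 27 of 3^6, det 9 — tricolorable
note: the span of V is 6, forcing >= 6 crossings in any diagram


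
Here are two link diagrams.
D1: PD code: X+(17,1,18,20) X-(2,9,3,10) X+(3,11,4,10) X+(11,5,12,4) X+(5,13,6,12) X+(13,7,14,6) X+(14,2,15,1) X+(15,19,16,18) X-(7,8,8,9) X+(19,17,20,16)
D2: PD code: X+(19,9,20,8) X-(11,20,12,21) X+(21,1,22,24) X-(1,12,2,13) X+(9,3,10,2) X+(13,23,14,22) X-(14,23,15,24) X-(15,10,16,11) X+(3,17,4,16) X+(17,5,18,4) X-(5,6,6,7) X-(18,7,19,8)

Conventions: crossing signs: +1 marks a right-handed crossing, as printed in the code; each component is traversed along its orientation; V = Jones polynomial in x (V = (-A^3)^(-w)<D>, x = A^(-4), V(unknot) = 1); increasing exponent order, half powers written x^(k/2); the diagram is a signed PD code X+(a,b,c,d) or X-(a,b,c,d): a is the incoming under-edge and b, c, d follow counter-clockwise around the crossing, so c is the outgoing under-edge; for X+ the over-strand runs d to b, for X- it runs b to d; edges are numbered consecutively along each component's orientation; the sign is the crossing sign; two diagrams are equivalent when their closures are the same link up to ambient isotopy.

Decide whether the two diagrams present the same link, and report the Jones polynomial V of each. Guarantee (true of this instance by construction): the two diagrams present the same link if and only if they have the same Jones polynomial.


same link: no
V(D1) = x^2 + 2x^4 - 2x^5 + x^6 - 2x^7 + x^8  [10 crossings, <D> = A^-14 - 2A^-10 + A^-6 - 2A^-2 + 2A^2 + A^10, w = +6]
D2 (bracket -A^-12 + 2A^-8 - 2A^-4 + 3 - 2A^4 + 2A^8 - A^12; 12 crossings at w = 0): V = -x^-3 + 2x^-2 - 2x^-1 + 3 - 2x + 2x^2 - x^3
note: 2 classes among 2 diagrams; unequal V(x) rules out equality
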